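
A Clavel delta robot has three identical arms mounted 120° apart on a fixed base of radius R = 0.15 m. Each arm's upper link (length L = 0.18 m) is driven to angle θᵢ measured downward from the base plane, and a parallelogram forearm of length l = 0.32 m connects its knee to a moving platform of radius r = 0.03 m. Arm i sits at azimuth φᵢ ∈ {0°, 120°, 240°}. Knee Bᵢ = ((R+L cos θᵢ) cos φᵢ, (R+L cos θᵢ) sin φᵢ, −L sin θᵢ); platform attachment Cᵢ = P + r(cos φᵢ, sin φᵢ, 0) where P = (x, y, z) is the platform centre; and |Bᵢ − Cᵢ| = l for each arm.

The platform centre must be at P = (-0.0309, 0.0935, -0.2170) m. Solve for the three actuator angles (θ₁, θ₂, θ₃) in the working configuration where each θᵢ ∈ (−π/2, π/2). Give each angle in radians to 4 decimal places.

rotate P by −φ1: (-0.0309, 0.0935, -0.2170)
  e−x'=0.1509;  (l²−L²−(e−x')²−y'²−z²)/2L = -0.0239
  θ1 = atan2(B,A) + arccos(C/0.2643) = 0.6982
arm 2 (φ=120.0°): x'=0.0964, y'=-0.0200
  e−x'=0.0236;  (l²−L²−(e−x')²−y'²−z²)/2L = 0.0610
  θ2 = atan2(B,A) + arccos(C/0.2183) = -0.1750
arm 3 (φ=240.0°): x'=-0.0655, y'=-0.0735
  A=0.1855, B=-0.2170, C=(l²−L²−A²−y'²−z²)/(2L)=-0.0470
  √(A²+B²)=0.2855;  θ3 = -0.8634+1.7361 ≈ 0.8727

θ₁ = 0.6982, θ₂ = -0.1750, θ₃ = 0.8727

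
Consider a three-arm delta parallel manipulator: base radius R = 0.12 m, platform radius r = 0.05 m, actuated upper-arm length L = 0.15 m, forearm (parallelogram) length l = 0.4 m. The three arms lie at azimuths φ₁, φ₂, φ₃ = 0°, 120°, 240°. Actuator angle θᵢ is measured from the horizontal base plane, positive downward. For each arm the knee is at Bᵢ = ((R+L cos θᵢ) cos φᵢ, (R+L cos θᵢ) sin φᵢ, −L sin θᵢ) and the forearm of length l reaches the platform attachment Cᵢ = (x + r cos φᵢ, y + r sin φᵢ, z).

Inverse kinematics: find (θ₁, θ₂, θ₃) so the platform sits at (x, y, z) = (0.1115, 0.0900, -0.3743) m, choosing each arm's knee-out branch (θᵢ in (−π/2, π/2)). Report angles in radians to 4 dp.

θ₁ = -0.0002, θ₂ = 0.3490, θ₃ = 0.8727

φ1=0.0° → target in arm frame (0.1115, 0.0900)
  A=-0.0415, B=-0.3743, C=(l²−L²−A²−y'²−z²)/(2L)=-0.0414
  √(A²+B²)=0.3766;  θ1 = -1.6812+1.6810 ≈ -0.0002
arm 2 (φ=120.0°): x'=0.0222, y'=-0.1416
  e−x'=0.0478;  (l²−L²−(e−x')²−y'²−z²)/2L = -0.0831
  √(A²+B²)=0.3773;  θ2 = -1.4438+1.7928 ≈ 0.3490
arm 3 (φ=240.0°): x'=-0.1337, y'=0.0516
  e−x'=0.2037;  (l²−L²−(e−x')²−y'²−z²)/2L = -0.1558
  √(A²+B²)=0.4261;  θ3 = -1.0724+1.9452 ≈ 0.8727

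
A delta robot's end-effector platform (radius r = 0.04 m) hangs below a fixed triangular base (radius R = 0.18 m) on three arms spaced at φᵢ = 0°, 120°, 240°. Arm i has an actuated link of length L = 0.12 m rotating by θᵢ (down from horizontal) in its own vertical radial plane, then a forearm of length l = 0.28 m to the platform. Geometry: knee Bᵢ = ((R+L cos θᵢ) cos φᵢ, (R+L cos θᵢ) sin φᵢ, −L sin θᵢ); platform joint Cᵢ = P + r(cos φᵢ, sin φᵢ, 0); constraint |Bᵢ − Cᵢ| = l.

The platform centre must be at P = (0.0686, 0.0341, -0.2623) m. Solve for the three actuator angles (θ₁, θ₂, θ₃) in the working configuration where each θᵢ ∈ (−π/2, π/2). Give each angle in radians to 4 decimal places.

rotate P by −φ1: (0.0686, 0.0341, -0.2623)
  A cos θ + B sin θ = C:  0.0714·cos θ + -0.2623·sin θ = -0.0461
  √(A²+B²)=0.2718;  θ1 = -1.3050+1.7412 ≈ 0.4361
rotate P by −φ2: (-0.0048, -0.0765, -0.2623)
  A cos θ + B sin θ = C:  0.1448·cos θ + -0.2623·sin θ = -0.1317
  θ2 = atan2(B,A) + arccos(C/0.2996) = 0.9594
rotate P by −φ3: (-0.0638, 0.0424, -0.2623)
  e−x'=0.2038;  (l²−L²−(e−x')²−y'²−z²)/2L = -0.2006
  θ3 = atan2(B,A) + arccos(C/0.3322) = 1.3090

θ₁ = 0.4361, θ₂ = 0.9594, θ₃ = 1.3090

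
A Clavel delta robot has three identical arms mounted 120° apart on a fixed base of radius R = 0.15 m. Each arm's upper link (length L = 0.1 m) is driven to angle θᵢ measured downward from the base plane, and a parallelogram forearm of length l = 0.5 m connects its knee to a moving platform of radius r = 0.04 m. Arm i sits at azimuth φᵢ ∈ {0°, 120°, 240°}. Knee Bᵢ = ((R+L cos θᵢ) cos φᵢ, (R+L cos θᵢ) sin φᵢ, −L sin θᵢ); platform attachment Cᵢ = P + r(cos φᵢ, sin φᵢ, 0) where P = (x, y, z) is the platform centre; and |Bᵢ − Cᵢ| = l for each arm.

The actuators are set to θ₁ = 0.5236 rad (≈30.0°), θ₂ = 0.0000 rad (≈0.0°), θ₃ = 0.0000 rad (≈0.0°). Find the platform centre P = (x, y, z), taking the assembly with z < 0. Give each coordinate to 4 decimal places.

arm 1 at φ=0.0°: ρ1 = 0.1966;  centre 1 = (0.1966, 0.0000, -0.0500)
arm 2 at φ=120.0°: ρ2 = 0.2100;  centre 2 = (-0.1050, 0.1819, 0.0000)
φ3=240.0°: virtual centre (-0.1050, -0.1819, 0.0000), radius l
eliminate P² terms by subtracting sphere 1 from 2 and 3
plane₁₂: -0.6032x+0.3637y+0.1000z = 0.0029
Cramer: x(z) = -0.0049+0.1658z;  y(z) = 0.0000-0.0000z
into |P−centre ₁|² = l²: 1.0275z² + 0.0332z + -0.2069 = 0;  Δ = 0.8515;  z = -0.4652 or 0.4329 → z<0 root = -0.4652
x = -0.0820, y = 0.0000

(-0.0820, 0.0000, -0.4652)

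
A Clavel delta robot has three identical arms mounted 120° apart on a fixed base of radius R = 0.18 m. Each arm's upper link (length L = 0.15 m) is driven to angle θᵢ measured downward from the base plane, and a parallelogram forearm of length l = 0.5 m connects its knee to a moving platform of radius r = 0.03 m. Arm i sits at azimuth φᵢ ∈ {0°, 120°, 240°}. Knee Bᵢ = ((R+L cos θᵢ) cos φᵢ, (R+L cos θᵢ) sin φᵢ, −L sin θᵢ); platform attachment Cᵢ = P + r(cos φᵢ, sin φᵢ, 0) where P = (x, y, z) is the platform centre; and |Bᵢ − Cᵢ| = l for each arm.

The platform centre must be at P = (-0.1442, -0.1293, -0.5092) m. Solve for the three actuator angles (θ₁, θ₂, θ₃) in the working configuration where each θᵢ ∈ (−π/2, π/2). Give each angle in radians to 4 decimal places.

θ₁ = 1.3958, θ₂ = 1.0468, θ₃ = 0.1744

arm 1 (φ=0.0°): x'=-0.1442, y'=-0.1293
  A=0.2942, B=-0.5092, C=(l²−L²−A²−y'²−z²)/(2L)=-0.4502
  √(A²+B²)=0.5881;  θ1 = -1.0469+2.4427 ≈ 1.3958
rotate P by −φ2: (-0.0399, 0.1895, -0.5092)
  A cos θ + B sin θ = C:  0.1899·cos θ + -0.5092·sin θ = -0.3459
  θ2 = atan2(B,A) + arccos(C/0.5435) = 1.0468
rotate P by −φ3: (0.1841, -0.0602, -0.5092)
  A=-0.0341, B=-0.5092, C=(l²−L²−A²−y'²−z²)/(2L)=-0.1219
  γ=atan2(-0.5092,-0.0341)=-1.6376;  ψ=arccos(-0.2389)=1.8120;  θ3=γ+ψ≈0.1744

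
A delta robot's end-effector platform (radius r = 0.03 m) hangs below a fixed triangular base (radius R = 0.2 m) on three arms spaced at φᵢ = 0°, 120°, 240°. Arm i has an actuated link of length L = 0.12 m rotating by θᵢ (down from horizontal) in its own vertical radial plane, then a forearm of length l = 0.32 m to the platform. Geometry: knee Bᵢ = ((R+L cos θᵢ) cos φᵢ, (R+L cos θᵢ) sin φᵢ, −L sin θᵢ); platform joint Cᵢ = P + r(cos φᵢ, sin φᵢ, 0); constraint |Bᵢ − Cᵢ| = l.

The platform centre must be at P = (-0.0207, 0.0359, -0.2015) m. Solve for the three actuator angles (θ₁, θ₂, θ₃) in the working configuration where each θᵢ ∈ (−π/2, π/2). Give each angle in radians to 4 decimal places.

rotate P by −φ1: (-0.0207, 0.0359, -0.2015)
  A cos θ + B sin θ = C:  0.1907·cos θ + -0.2015·sin θ = 0.0406
  √(A²+B²)=0.2774;  θ1 = -0.8129+1.4240 ≈ 0.6110
arm 2 (φ=120.0°): x'=0.0414, y'=0.0000
  e−x'=0.1286;  (l²−L²−(e−x')²−y'²−z²)/2L = 0.1286
  √(A²+B²)=0.2390;  θ2 = -1.0029+1.0026 ≈ -0.0003
arm 3 (φ=240.0°): x'=-0.0207, y'=-0.0359
  A cos θ + B sin θ = C:  0.1907·cos θ + -0.2015·sin θ = 0.0405
  √(A²+B²)=0.2775;  θ3 = -0.8128+1.4242 ≈ 0.6114

θ₁ = 0.6110, θ₂ = -0.0003, θ₃ = 0.6114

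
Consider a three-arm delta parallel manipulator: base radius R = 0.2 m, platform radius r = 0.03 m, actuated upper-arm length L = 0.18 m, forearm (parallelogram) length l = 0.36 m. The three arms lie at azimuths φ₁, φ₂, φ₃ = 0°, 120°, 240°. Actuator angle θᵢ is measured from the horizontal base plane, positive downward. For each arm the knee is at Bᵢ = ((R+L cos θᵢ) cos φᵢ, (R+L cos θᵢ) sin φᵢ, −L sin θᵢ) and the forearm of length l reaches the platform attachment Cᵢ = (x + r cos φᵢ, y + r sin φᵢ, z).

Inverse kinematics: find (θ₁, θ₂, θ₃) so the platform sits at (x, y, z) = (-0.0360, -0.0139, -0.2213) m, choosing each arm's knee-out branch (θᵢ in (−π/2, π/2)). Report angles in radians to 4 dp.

θ₁ = 0.6982, θ₂ = 0.4362, θ₃ = 0.2618

arm 1 (φ=0.0°): x'=-0.0360, y'=-0.0139
  e−x'=0.2060;  (l²−L²−(e−x')²−y'²−z²)/2L = 0.0155
  γ=atan2(-0.2213,0.2060)=-0.8212;  ψ=arccos(0.0514)=1.5193;  θ1=γ+ψ≈0.6982
φ2=120.0° → target in arm frame (0.0060, 0.0381)
  A=0.1640, B=-0.2213, C=(l²−L²−A²−y'²−z²)/(2L)=0.0552
  θ2 = atan2(B,A) + arccos(C/0.2755) = 0.4362
φ3=240.0° → target in arm frame (0.0300, -0.0242)
  A cos θ + B sin θ = C:  0.1400·cos θ + -0.2213·sin θ = 0.0779
  γ=atan2(-0.2213,0.1400)=-1.0069;  ψ=arccos(0.2976)=1.2687;  θ3=γ+ψ≈0.2618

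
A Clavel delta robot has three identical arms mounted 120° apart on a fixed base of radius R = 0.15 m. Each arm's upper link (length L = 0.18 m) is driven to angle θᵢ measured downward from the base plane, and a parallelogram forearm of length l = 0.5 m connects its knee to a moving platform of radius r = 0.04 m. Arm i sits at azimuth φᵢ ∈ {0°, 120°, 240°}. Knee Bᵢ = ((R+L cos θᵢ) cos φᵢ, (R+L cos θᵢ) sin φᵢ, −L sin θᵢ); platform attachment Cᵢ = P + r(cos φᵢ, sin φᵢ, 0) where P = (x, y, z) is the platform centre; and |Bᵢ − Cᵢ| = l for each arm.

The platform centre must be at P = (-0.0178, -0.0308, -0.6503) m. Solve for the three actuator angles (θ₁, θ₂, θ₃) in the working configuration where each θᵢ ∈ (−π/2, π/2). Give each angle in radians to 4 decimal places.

arm 1 (φ=0.0°): x'=-0.0178, y'=-0.0308
  e−x'=0.1278;  (l²−L²−(e−x')²−y'²−z²)/2L = -0.6183
  √(A²+B²)=0.6627;  θ1 = -1.3767+2.7731 ≈ 1.3964
arm 2 (φ=120.0°): x'=-0.0178, y'=0.0308
  A=0.1278, B=-0.6503, C=(l²−L²−A²−y'²−z²)/(2L)=-0.6182
  θ2 = atan2(B,A) + arccos(C/0.6627) = 1.3963
rotate P by −φ3: (0.0356, 0.0000, -0.6503)
  A=0.0744, B=-0.6503, C=(l²−L²−A²−y'²−z²)/(2L)=-0.5856
  θ3 = atan2(B,A) + arccos(C/0.6545) = 1.2218

θ₁ = 1.3964, θ₂ = 1.3963, θ₃ = 1.2218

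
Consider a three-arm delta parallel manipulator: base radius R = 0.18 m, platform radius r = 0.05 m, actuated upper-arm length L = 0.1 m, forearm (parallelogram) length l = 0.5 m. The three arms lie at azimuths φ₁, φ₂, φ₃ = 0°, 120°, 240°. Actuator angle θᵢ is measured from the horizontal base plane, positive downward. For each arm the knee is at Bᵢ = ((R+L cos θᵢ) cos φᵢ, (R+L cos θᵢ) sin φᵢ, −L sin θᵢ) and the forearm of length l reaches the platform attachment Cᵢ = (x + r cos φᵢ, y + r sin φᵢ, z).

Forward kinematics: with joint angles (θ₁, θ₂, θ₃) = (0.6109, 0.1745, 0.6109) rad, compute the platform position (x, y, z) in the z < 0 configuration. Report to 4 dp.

(-0.0325, 0.0563, -0.4899)

O1 = (0.2119·cos0.0°, 0.2119·sin0.0°, -0.0574) = (0.2119, 0.0000, -0.0574)
arm 2 at φ=120.0°: (R−r)+L cos θ2 = 0.2285;  O2 = (-0.1142, 0.1979, -0.0174)
arm 3 at φ=240.0°: (R−r)+L cos θ3 = 0.2119;  O3 = (-0.1060, -0.1835, -0.0574)
subtract pairs → two planes through P
plane₁₂: -0.6523x+0.3957y+0.0800z = 0.0043
Cramer: x(z) = -0.0032+0.0598z;  y(z) = 0.0056-0.1036z
quadratic in z: (1.0143)z²+(0.0878)z+(-0.2004)=0, √Δ=0.9060 → z ∈ {-0.4899, 0.4033}; z = -0.4899 (taking z<0)
x = -0.0325, y = 0.0563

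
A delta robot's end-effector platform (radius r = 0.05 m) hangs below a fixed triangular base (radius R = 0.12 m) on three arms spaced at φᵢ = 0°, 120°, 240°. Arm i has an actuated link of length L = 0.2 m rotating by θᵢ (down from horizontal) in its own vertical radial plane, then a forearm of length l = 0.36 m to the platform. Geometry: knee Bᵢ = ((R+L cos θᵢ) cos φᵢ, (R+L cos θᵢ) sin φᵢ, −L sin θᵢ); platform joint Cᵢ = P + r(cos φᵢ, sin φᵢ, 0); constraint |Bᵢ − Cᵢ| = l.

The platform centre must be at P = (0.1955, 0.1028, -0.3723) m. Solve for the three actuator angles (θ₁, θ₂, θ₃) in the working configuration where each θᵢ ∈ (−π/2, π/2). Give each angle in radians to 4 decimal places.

θ₁ = 0.1747, θ₂ = 0.9598, θ₃ = 1.3964

arm 1 (φ=0.0°): x'=0.1955, y'=0.1028
  A cos θ + B sin θ = C:  -0.1255·cos θ + -0.3723·sin θ = -0.1883
  √(A²+B²)=0.3929;  θ1 = -1.8959+2.0707 ≈ 0.1747
φ2=120.0° → target in arm frame (-0.0087, -0.2207)
  A cos θ + B sin θ = C:  0.0787·cos θ + -0.3723·sin θ = -0.2598
  θ2 = atan2(B,A) + arccos(C/0.3805) = 0.9598
rotate P by −φ3: (-0.1868, 0.1179, -0.3723)
  A=0.2568, B=-0.3723, C=(l²−L²−A²−y'²−z²)/(2L)=-0.3221
  √(A²+B²)=0.4523;  θ3 = -0.9670+2.3635 ≈ 1.3964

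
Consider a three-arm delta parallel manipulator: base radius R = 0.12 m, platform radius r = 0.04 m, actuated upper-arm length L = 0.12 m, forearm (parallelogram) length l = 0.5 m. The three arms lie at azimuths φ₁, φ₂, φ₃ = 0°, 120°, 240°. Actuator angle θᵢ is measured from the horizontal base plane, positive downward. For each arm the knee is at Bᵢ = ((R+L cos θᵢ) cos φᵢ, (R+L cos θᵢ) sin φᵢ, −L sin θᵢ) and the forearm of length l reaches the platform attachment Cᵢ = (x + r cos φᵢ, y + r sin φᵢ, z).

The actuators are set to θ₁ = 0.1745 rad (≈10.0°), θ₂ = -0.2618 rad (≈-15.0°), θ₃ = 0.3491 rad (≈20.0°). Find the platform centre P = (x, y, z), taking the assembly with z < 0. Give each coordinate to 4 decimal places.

φ1=0.0°: virtual centre (0.1982, 0.0000, -0.0208), radius l
arm 2 at φ=120.0°: (R−r)+L cos θ2 = 0.1959;  O2 = (-0.0980, 0.1697, 0.0311)
O3 = (0.1928·cos240.0°, 0.1928·sin240.0°, -0.0410) = (-0.0964, -0.1669, -0.0410)
eliminate P² terms by subtracting sphere 1 from 2 and 3
[-0.5923 0.3393 0.1038]·P = -0.0004;  [-0.5891 -0.3339 -0.0404]·P = -0.0009
Cramer: x(z) = 0.0010+0.0526z;  y(z) = 0.0008-0.2140z
quadratic in z: (1.0486)z²+(0.0206)z+(-0.2107)=0, √Δ=0.9403 → z ∈ {-0.4582, 0.4386}; z = -0.4582 (taking z<0)
x = -0.0231, y = 0.0988

(-0.0231, 0.0988, -0.4582)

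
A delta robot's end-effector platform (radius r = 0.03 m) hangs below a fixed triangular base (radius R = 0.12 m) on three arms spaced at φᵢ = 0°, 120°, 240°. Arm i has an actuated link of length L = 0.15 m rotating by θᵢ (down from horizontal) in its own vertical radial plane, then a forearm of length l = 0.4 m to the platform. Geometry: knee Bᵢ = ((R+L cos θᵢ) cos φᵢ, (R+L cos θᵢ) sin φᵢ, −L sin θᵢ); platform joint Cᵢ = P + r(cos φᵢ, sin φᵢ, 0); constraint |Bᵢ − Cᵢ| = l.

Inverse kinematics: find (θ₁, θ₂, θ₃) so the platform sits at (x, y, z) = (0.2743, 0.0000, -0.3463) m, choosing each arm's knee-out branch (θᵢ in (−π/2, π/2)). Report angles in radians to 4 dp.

θ₁ = -0.3493, θ₂ = 1.3959, θ₃ = 1.3959

arm 1 (φ=0.0°): x'=0.2743, y'=0.0000
  A=-0.1843, B=-0.3463, C=(l²−L²−A²−y'²−z²)/(2L)=-0.0546
  θ1 = atan2(B,A) + arccos(C/0.3923) = -0.3493
rotate P by −φ2: (-0.1371, -0.2376, -0.3463)
  A=0.2271, B=-0.3463, C=(l²−L²−A²−y'²−z²)/(2L)=-0.3015
  γ=atan2(-0.3463,0.2271)=-0.9903;  ψ=arccos(-0.7280)=2.3862;  θ2=γ+ψ≈1.3959
φ3=240.0° → target in arm frame (-0.1372, 0.2376)
  A cos θ + B sin θ = C:  0.2272·cos θ + -0.3463·sin θ = -0.3015
  γ=atan2(-0.3463,0.2272)=-0.9903;  ψ=arccos(-0.7280)=2.3862;  θ3=γ+ψ≈1.3959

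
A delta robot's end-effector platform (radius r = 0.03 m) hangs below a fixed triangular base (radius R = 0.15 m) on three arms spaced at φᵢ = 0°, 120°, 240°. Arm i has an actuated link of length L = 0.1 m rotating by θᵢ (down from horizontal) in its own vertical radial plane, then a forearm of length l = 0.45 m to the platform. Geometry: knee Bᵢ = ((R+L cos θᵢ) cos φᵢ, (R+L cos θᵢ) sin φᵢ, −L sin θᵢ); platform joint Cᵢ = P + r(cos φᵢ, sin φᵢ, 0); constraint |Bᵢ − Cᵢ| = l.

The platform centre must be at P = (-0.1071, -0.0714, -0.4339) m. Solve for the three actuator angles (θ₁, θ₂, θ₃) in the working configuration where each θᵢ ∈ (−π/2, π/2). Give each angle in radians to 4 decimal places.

θ₁ = 1.0472, θ₂ = 0.6105, θ₃ = -0.0004

φ1=0.0° → target in arm frame (-0.1071, -0.0714)
  A=0.2271, B=-0.4339, C=(l²−L²−A²−y'²−z²)/(2L)=-0.2622
  θ1 = atan2(B,A) + arccos(C/0.4897) = 1.0472
arm 2 (φ=120.0°): x'=-0.0083, y'=0.1285
  A=0.1283, B=-0.4339, C=(l²−L²−A²−y'²−z²)/(2L)=-0.1436
  θ2 = atan2(B,A) + arccos(C/0.4525) = 0.6105
rotate P by −φ3: (0.1154, -0.0571, -0.4339)
  e−x'=0.0046;  (l²−L²−(e−x')²−y'²−z²)/2L = 0.0048
  θ3 = atan2(B,A) + arccos(C/0.4339) = -0.0004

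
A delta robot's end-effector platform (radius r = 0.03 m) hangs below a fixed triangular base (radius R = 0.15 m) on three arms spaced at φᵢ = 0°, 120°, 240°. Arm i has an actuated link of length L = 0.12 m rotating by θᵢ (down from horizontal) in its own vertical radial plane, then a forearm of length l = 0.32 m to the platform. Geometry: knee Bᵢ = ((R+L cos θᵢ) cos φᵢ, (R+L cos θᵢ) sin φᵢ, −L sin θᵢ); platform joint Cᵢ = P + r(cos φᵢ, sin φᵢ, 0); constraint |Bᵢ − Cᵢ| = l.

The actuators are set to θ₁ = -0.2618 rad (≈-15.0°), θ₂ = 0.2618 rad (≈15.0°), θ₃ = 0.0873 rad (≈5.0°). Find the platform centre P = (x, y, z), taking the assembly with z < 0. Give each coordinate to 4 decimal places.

φ1=0.0°: virtual centre (0.2359, 0.0000, 0.0311), radius l
φ2=120.0°: virtual centre (-0.1180, 0.2043, -0.0311), radius l
arm 3 at φ=240.0°: (R−r)+L cos θ3 = 0.2395;  S3 = (-0.1198, -0.2075, -0.0105)
|S₂|²−|S₁|² = 0.0000;  |S₃|²−|S₁|² = 0.0009
linear system: -0.7077x+0.4086y = 0.0000−-0.1242z; -0.7114x+-0.4149y = 0.0009−-0.0830z
Cramer: x(z) = -0.0006-0.1463z;  y(z) = -0.0011+0.0507z
into |P−S₁|² = l²: 1.0240z² + 0.0070z + -0.0455 = 0;  Δ = 0.1864;  z = -0.2142 or 0.2074 → z<0 root = -0.2142
x = 0.0307, y = -0.0119

(0.0307, -0.0119, -0.2142)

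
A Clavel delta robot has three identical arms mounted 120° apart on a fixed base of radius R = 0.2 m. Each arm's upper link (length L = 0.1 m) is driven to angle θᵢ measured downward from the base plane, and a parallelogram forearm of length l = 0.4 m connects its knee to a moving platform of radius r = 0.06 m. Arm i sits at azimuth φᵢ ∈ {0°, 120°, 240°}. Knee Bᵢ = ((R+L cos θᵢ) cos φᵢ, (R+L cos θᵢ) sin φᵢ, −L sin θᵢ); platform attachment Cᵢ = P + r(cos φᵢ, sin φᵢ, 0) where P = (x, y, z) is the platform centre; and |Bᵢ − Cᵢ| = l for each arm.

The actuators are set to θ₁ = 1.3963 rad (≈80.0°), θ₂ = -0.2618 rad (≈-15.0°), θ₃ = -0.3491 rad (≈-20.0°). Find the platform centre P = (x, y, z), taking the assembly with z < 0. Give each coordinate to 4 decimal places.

(-0.1835, -0.0060, -0.3077)

φ1=0.0°: virtual centre (0.1574, 0.0000, -0.0985), radius l
arm 2 at φ=120.0°: ρ2 = 0.2366;  O2 = (-0.1183, 0.2049, 0.0259)
φ3=240.0°: virtual centre (-0.1170, -0.2026, 0.0342), radius l
eliminate P² terms by subtracting sphere 1 from 2 and 3
linear system: -0.5513x+0.4098y = 0.0222−0.2487z; -0.5487x+-0.4052y = 0.0214−0.2654z
det = 0.4483;  x = -0.0397+0.4675z,  y = 0.0008+0.0219z
quadratic in z: (1.2190)z²+(0.0128)z+(-0.1115)=0, √Δ=0.7374 → z ∈ {-0.3077, 0.2972}; z = -0.3077 (taking z<0)
x = -0.1835, y = -0.0060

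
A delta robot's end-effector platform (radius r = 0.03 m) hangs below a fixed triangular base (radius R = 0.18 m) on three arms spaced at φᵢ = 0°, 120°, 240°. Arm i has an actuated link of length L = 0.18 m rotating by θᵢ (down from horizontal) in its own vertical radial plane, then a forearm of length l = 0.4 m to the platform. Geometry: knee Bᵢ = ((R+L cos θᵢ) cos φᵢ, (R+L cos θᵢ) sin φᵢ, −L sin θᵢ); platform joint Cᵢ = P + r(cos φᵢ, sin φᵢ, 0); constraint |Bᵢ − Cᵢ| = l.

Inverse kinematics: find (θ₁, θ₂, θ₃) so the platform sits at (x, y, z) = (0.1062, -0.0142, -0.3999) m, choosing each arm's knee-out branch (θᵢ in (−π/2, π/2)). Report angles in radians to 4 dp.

θ₁ = 0.3492, θ₂ = 1.0473, θ₃ = 0.9600

arm 1 (φ=0.0°): x'=0.1062, y'=-0.0142
  e−x'=0.0438;  (l²−L²−(e−x')²−y'²−z²)/2L = -0.0957
  √(A²+B²)=0.4023;  θ1 = -1.4617+1.8109 ≈ 0.3492
arm 2 (φ=120.0°): x'=-0.0654, y'=-0.0849
  e−x'=0.2154;  (l²−L²−(e−x')²−y'²−z²)/2L = -0.2387
  θ2 = atan2(B,A) + arccos(C/0.4542) = 1.0473
rotate P by −φ3: (-0.0408, 0.0991, -0.3999)
  A cos θ + B sin θ = C:  0.1908·cos θ + -0.3999·sin θ = -0.2182
  √(A²+B²)=0.4431;  θ3 = -1.1256+2.0856 ≈ 0.9600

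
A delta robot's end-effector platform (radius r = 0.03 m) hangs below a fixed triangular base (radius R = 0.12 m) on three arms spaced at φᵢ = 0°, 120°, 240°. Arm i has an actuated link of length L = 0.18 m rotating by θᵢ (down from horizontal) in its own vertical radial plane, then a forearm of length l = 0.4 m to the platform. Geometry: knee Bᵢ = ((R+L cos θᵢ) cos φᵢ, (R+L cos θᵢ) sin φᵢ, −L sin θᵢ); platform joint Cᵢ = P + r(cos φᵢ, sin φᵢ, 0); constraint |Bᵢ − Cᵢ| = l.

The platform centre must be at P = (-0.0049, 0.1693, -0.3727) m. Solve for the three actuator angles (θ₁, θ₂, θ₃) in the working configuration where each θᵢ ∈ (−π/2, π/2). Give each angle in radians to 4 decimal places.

arm 1 (φ=0.0°): x'=-0.0049, y'=0.1693
  A cos θ + B sin θ = C:  0.0949·cos θ + -0.3727·sin θ = -0.1360
  θ1 = atan2(B,A) + arccos(C/0.3846) = 0.6109
φ2=120.0° → target in arm frame (0.1491, -0.0804)
  e−x'=-0.0591;  (l²−L²−(e−x')²−y'²−z²)/2L = -0.0591
  γ=atan2(-0.3727,-0.0591)=-1.7280;  ψ=arccos(-0.1565)=1.7279;  θ2=γ+ψ≈0.0000
φ3=240.0° → target in arm frame (-0.1442, -0.0889)
  A=0.2342, B=-0.3727, C=(l²−L²−A²−y'²−z²)/(2L)=-0.2057
  γ=atan2(-0.3727,0.2342)=-1.0098;  ψ=arccos(-0.4673)=2.0570;  θ3=γ+ψ≈1.0472

θ₁ = 0.6109, θ₂ = 0.0000, θ₃ = 1.0472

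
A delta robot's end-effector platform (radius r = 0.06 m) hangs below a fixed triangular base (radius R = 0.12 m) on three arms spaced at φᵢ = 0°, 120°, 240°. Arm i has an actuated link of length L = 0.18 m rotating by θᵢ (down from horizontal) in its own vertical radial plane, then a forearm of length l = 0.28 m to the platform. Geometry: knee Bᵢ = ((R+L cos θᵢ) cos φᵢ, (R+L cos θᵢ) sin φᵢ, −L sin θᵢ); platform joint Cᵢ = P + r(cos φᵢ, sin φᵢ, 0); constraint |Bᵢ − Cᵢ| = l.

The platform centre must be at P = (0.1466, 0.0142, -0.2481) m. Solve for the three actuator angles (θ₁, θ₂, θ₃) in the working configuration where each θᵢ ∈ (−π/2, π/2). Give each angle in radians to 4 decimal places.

θ₁ = -0.0875, θ₂ = 0.9598, θ₃ = 1.0469

rotate P by −φ1: (0.1466, 0.0142, -0.2481)
  A=-0.0866, B=-0.2481, C=(l²−L²−A²−y'²−z²)/(2L)=-0.0646
  γ=atan2(-0.2481,-0.0866)=-1.9066;  ψ=arccos(-0.2458)=1.8192;  θ1=γ+ψ≈-0.0875
rotate P by −φ2: (-0.0610, -0.1341, -0.2481)
  e−x'=0.1210;  (l²−L²−(e−x')²−y'²−z²)/2L = -0.1338
  γ=atan2(-0.2481,0.1210)=-1.1170;  ψ=arccos(-0.4847)=2.0768;  θ2=γ+ψ≈0.9598
rotate P by −φ3: (-0.0856, 0.1199, -0.2481)
  A=0.1456, B=-0.2481, C=(l²−L²−A²−y'²−z²)/(2L)=-0.1420
  √(A²+B²)=0.2877;  θ3 = -1.0401+2.0870 ≈ 1.0469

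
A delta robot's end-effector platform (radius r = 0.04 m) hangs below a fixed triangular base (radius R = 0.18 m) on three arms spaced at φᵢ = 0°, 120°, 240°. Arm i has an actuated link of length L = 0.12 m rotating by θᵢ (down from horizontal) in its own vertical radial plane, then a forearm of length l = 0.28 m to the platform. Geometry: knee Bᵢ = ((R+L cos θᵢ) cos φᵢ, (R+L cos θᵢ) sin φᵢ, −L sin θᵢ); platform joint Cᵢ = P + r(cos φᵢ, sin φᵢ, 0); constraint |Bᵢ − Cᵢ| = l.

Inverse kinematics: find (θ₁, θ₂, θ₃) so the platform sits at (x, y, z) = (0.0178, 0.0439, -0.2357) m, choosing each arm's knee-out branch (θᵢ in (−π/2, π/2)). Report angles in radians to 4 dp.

θ₁ = 0.6107, θ₂ = 0.5237, θ₃ = 1.0468

φ1=0.0° → target in arm frame (0.0178, 0.0439)
  A=0.1222, B=-0.2357, C=(l²−L²−A²−y'²−z²)/(2L)=-0.0351
  θ1 = atan2(B,A) + arccos(C/0.2655) = 0.6107
φ2=120.0° → target in arm frame (0.0291, -0.0374)
  A=0.1109, B=-0.2357, C=(l²−L²−A²−y'²−z²)/(2L)=-0.0219
  θ2 = atan2(B,A) + arccos(C/0.2605) = 0.5237
rotate P by −φ3: (-0.0469, -0.0065, -0.2357)
  e−x'=0.1869;  (l²−L²−(e−x')²−y'²−z²)/2L = -0.1106
  √(A²+B²)=0.3008;  θ3 = -0.9003+1.9472 ≈ 1.0468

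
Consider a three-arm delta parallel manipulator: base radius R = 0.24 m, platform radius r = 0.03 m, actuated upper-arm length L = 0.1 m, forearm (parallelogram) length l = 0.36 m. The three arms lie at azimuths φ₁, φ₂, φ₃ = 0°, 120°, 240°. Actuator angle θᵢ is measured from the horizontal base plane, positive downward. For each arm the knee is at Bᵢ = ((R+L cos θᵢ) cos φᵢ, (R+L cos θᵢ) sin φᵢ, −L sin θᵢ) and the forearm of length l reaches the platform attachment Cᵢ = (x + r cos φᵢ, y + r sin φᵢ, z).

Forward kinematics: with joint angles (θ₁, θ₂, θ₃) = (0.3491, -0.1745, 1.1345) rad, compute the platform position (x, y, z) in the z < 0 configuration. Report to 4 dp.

arm 1 at φ=0.0°: ρ1 = 0.3040;  centre 1 = (0.3040, 0.0000, -0.0342)
arm 2 at φ=120.0°: ρ2 = 0.3085;  centre 2 = (-0.1542, 0.2672, 0.0174)
centre 3 = (0.2523·cos240.0°, 0.2523·sin240.0°, -0.0906) = (-0.1261, -0.2185, -0.0906)
|centre ₂|²−|centre ₁|² = 0.0019;  |centre ₃|²−|centre ₁|² = -0.0217
plane₁₂: -0.9164x+0.5343y+0.1031z = 0.0019
det = 0.8600;  x = 0.0125+-0.0177z,  y = 0.0250+-0.2234z
sphere 1 gives Az²+Bz+C=0 with A=1.0502, B=0.0675, C=-0.0429;  B²−4AC=0.1846;  roots -0.2367, 0.1724;  negative root z = -0.2367
x = 0.0167, y = 0.0779

(0.0167, 0.0779, -0.2367)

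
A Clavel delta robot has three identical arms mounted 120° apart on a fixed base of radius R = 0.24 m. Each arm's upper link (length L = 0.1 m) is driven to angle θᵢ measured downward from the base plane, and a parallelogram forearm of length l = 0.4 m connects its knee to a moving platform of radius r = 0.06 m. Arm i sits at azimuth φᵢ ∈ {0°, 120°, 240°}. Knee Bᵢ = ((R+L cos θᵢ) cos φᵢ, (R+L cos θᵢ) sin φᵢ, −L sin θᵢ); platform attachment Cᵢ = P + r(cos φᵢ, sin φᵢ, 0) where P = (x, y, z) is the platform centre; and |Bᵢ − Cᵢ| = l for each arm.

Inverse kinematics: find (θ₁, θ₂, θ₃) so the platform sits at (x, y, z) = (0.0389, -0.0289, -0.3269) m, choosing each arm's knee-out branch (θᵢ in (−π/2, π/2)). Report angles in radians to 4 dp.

φ1=0.0° → target in arm frame (0.0389, -0.0289)
  A cos θ + B sin θ = C:  0.1411·cos θ + -0.3269·sin θ = 0.1120
  γ=atan2(-0.3269,0.1411)=-1.1633;  ψ=arccos(0.3144)=1.2509;  θ1=γ+ψ≈0.0876
φ2=120.0° → target in arm frame (-0.0445, -0.0192)
  A cos θ + B sin θ = C:  0.2245·cos θ + -0.3269·sin θ = -0.0381
  γ=atan2(-0.3269,0.2245)=-0.9691;  ψ=arccos(-0.0961)=1.6671;  θ2=γ+ψ≈0.6980
rotate P by −φ3: (0.0056, 0.0481, -0.3269)
  A cos θ + B sin θ = C:  0.1744·cos θ + -0.3269·sin θ = 0.0520
  θ3 = atan2(B,A) + arccos(C/0.3705) = 0.3494

θ₁ = 0.0876, θ₂ = 0.6980, θ₃ = 0.3494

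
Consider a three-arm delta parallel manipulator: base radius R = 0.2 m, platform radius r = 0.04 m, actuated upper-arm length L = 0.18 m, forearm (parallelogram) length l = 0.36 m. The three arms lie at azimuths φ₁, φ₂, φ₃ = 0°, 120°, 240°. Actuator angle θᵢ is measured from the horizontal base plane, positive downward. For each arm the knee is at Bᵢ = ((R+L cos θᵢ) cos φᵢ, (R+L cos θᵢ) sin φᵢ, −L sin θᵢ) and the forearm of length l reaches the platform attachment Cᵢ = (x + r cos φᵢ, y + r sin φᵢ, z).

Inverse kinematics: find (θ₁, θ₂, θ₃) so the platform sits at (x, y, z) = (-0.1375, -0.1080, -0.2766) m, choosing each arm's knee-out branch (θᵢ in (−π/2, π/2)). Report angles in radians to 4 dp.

φ1=0.0° → target in arm frame (-0.1375, -0.1080)
  A=0.2975, B=-0.2766, C=(l²−L²−A²−y'²−z²)/(2L)=-0.2208
  θ1 = atan2(B,A) + arccos(C/0.4062) = 1.3964
rotate P by −φ2: (-0.0248, 0.1731, -0.2766)
  e−x'=0.1848;  (l²−L²−(e−x')²−y'²−z²)/2L = -0.1206
  θ2 = atan2(B,A) + arccos(C/0.3326) = 0.9599
arm 3 (φ=240.0°): x'=0.1623, y'=-0.0651
  A=-0.0023, B=-0.2766, C=(l²−L²−A²−y'²−z²)/(2L)=0.0457
  γ=atan2(-0.2766,-0.0023)=-1.5790;  ψ=arccos(0.1652)=1.4048;  θ3=γ+ψ≈-0.1742

θ₁ = 1.3964, θ₂ = 0.9599, θ₃ = -0.1742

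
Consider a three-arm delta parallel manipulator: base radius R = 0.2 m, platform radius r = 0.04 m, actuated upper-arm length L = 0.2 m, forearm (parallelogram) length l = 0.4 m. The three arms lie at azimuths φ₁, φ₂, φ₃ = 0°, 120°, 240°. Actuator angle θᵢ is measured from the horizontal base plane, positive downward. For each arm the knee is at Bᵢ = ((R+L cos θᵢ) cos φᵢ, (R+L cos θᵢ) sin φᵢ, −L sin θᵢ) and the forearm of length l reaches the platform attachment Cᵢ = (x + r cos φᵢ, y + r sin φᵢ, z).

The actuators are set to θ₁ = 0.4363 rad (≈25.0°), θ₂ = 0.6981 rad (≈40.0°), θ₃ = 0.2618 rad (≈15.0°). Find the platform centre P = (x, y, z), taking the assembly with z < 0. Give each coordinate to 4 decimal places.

arm 1 at φ=0.0°: ρ1 = 0.3413;  S1 = (0.3413, 0.0000, -0.0845)
φ2=120.0°: virtual centre (-0.1566, 0.2713, -0.1286), radius l
φ3=240.0°: virtual centre (-0.1766, -0.3059, -0.0518), radius l
eliminate P² terms by subtracting sphere 1 from 2 and 3
[-0.9957 0.5425 -0.0881]·P = -0.0090;  [-1.0357 -0.6117 0.0655]·P = 0.0038
det = 1.1710;  x = 0.0029+-0.0157z,  y = -0.0112+0.1336z
sphere 1 gives Az²+Bz+C=0 with A=1.0181, B=0.1766, C=-0.0383;  B²−4AC=0.1870;  roots -0.2991, 0.1256;  negative root z = -0.2991
x = 0.0076, y = -0.0511

(0.0076, -0.0511, -0.2991)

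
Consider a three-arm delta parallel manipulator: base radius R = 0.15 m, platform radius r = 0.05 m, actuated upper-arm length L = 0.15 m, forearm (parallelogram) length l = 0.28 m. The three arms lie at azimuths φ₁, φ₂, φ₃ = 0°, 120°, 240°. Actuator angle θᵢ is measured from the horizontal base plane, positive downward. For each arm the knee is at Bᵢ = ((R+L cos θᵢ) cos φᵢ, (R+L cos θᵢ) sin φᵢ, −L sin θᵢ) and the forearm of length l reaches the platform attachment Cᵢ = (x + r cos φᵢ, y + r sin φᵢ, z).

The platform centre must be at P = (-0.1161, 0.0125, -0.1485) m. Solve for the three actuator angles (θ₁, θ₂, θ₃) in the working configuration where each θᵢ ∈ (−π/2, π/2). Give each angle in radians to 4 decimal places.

rotate P by −φ1: (-0.1161, 0.0125, -0.1485)
  A=0.2161, B=-0.1485, C=(l²−L²−A²−y'²−z²)/(2L)=-0.0434
  γ=atan2(-0.1485,0.2161)=-0.6021;  ψ=arccos(-0.1654)=1.7369;  θ1=γ+ψ≈1.1349
arm 2 (φ=120.0°): x'=0.0689, y'=0.0943
  A=0.0311, B=-0.1485, C=(l²−L²−A²−y'²−z²)/(2L)=0.0800
  √(A²+B²)=0.1517;  θ2 = -1.3642+1.0157 ≈ -0.3484
φ3=240.0° → target in arm frame (0.0472, -0.1068)
  e−x'=0.0528;  (l²−L²−(e−x')²−y'²−z²)/2L = 0.0655
  γ=atan2(-0.1485,0.0528)=-1.2293;  ψ=arccos(0.4158)=1.1420;  θ3=γ+ψ≈-0.0873

θ₁ = 1.1349, θ₂ = -0.3484, θ₃ = -0.0873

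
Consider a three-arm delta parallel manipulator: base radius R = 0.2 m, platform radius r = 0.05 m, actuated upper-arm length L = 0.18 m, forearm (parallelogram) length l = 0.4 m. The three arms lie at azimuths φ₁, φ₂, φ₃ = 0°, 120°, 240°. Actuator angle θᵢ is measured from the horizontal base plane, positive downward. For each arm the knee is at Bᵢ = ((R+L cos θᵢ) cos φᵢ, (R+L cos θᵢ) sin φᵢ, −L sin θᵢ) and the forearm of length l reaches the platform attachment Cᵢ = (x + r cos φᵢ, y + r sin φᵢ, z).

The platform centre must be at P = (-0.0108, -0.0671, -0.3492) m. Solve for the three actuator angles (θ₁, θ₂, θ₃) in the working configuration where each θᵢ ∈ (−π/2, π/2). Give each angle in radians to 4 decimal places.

φ1=0.0° → target in arm frame (-0.0108, -0.0671)
  A=0.1608, B=-0.3492, C=(l²−L²−A²−y'²−z²)/(2L)=-0.0686
  θ1 = atan2(B,A) + arccos(C/0.3844) = 0.6110
rotate P by −φ2: (-0.0527, 0.0429, -0.3492)
  A cos θ + B sin θ = C:  0.2027·cos θ + -0.3492·sin θ = -0.1035
  θ2 = atan2(B,A) + arccos(C/0.4038) = 0.7853
rotate P by −φ3: (0.0635, 0.0242, -0.3492)
  A cos θ + B sin θ = C:  0.0865·cos θ + -0.3492·sin θ = -0.0067
  γ=atan2(-0.3492,0.0865)=-1.3280;  ψ=arccos(-0.0186)=1.5894;  θ3=γ+ψ≈0.2614

θ₁ = 0.6110, θ₂ = 0.7853, θ₃ = 0.2614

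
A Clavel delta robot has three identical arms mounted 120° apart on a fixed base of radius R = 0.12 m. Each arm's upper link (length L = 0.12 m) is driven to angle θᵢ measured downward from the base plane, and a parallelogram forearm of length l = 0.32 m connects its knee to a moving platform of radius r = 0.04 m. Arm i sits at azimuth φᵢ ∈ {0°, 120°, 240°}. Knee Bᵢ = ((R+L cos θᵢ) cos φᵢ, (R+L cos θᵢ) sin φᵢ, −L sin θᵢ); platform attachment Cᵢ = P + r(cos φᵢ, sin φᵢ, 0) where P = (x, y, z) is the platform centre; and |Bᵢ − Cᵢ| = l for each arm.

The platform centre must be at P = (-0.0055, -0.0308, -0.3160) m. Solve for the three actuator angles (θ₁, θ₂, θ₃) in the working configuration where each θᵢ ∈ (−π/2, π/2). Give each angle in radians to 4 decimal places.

arm 1 (φ=0.0°): x'=-0.0055, y'=-0.0308
  A=0.0855, B=-0.3160, C=(l²−L²−A²−y'²−z²)/(2L)=-0.0838
  √(A²+B²)=0.3274;  θ1 = -1.3066+1.8297 ≈ 0.5231
φ2=120.0° → target in arm frame (-0.0239, 0.0202)
  e−x'=0.1039;  (l²−L²−(e−x')²−y'²−z²)/2L = -0.0961
  √(A²+B²)=0.3327;  θ2 = -1.2531+1.8638 ≈ 0.6108
φ3=240.0° → target in arm frame (0.0294, 0.0106)
  A=0.0506, B=-0.3160, C=(l²−L²−A²−y'²−z²)/(2L)=-0.0605
  √(A²+B²)=0.3200;  θ3 = -1.4121+1.7611 ≈ 0.3490

θ₁ = 0.5231, θ₂ = 0.6108, θ₃ = 0.3490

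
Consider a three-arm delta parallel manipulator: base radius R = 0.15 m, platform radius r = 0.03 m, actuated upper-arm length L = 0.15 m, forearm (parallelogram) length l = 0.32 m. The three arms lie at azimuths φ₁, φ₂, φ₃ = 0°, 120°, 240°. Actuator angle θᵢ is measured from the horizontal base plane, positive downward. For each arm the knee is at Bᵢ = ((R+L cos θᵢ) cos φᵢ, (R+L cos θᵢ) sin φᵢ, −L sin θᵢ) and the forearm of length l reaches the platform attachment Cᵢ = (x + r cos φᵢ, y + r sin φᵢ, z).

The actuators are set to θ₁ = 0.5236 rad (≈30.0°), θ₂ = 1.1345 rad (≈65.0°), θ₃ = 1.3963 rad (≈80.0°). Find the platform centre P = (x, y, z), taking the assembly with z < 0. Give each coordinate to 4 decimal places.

(0.1045, 0.0373, -0.3576)

φ1=0.0°: virtual centre (0.2499, 0.0000, -0.0750), radius l
arm 2 at φ=120.0°: ρ2 = 0.1834;  O2 = (-0.0917, 0.1588, -0.1359)
O3 = (0.1460·cos240.0°, 0.1460·sin240.0°, -0.1477) = (-0.0730, -0.1265, -0.1477)
subtract pairs → two planes through P
plane₁₂: -0.6832x+0.3176y+-0.1219z = -0.0160
det = 0.3780;  x = 0.0316+-0.2038z,  y = 0.0178+-0.0546z
quadratic in z: (1.0445)z²+(0.2370)z+(-0.0488)=0, √Δ=0.5100 → z ∈ {-0.3576, 0.1307}; z = -0.3576 (taking z<0)
x = 0.1045, y = 0.0373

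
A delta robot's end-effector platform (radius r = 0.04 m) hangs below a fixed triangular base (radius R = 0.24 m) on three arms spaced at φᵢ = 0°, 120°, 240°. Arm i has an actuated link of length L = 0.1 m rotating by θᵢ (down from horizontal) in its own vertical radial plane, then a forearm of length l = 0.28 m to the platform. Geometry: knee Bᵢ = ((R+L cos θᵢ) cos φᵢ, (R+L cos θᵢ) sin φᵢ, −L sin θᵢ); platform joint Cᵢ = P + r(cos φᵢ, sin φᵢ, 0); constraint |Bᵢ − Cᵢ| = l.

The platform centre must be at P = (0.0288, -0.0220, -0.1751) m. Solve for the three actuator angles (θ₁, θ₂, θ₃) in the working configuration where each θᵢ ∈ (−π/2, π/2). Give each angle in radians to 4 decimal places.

θ₁ = 0.6112, θ₂ = 1.2220, θ₃ = 0.8726

rotate P by −φ1: (0.0288, -0.0220, -0.1751)
  e−x'=0.1712;  (l²−L²−(e−x')²−y'²−z²)/2L = 0.0397
  γ=atan2(-0.1751,0.1712)=-0.7967;  ψ=arccos(0.1622)=1.4078;  θ1=γ+ψ≈0.6112
rotate P by −φ2: (-0.0335, -0.0139, -0.1751)
  A cos θ + B sin θ = C:  0.2335·cos θ + -0.1751·sin θ = -0.0848
  √(A²+B²)=0.2918;  θ2 = -0.6435+1.8655 ≈ 1.2220
arm 3 (φ=240.0°): x'=0.0047, y'=0.0359
  A cos θ + B sin θ = C:  0.1953·cos θ + -0.1751·sin θ = -0.0086
  θ3 = atan2(B,A) + arccos(C/0.2623) = 0.8726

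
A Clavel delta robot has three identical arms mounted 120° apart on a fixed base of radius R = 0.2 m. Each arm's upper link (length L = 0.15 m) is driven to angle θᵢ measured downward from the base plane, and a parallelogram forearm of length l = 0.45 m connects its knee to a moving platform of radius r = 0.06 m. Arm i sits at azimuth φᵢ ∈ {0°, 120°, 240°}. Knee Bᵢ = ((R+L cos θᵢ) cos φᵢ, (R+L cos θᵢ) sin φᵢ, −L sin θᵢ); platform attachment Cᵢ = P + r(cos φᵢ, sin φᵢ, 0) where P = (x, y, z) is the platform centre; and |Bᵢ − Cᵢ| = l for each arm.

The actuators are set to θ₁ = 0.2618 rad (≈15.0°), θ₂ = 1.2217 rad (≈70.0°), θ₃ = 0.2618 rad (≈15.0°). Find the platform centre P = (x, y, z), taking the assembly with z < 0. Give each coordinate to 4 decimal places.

arm 1 at φ=0.0°: e+L cos θ1 = 0.2849;  O1 = (0.2849, 0.0000, -0.0388)
arm 2 at φ=120.0°: e+L cos θ2 = 0.1913;  O2 = (-0.0957, 0.1657, -0.1410)
φ3=240.0°: virtual centre (-0.1424, -0.2467, -0.0388), radius l
eliminate P² terms by subtracting sphere 1 from 2 and 3
[-0.7611 0.3314 -0.2043]·P = -0.0262;  [-0.8547 -0.4934 0.0000]·P = 0.0000
Cramer: x(z) = 0.0196-0.1530z;  y(z) = -0.0340+0.2650z
sphere 1 gives Az²+Bz+C=0 with A=1.0936, B=0.1408, C=-0.1295;  B²−4AC=0.5862;  roots -0.4144, 0.2857;  negative root z = -0.4144
x = 0.0830, y = -0.1438

(0.0830, -0.1438, -0.4144)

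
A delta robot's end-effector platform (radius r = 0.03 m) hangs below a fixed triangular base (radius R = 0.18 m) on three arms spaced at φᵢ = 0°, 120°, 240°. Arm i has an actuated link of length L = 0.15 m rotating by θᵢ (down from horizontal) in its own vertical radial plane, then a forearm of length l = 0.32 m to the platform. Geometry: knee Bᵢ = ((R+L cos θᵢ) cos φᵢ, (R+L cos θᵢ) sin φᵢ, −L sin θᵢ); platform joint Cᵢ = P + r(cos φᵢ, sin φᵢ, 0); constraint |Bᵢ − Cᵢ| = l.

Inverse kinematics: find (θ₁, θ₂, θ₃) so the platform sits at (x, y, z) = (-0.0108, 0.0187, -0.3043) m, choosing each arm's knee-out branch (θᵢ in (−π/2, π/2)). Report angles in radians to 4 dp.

θ₁ = 0.8725, θ₂ = 0.6983, θ₃ = 0.8724

rotate P by −φ1: (-0.0108, 0.0187, -0.3043)
  e−x'=0.1608;  (l²−L²−(e−x')²−y'²−z²)/2L = -0.1297
  θ1 = atan2(B,A) + arccos(C/0.3442) = 0.8725
arm 2 (φ=120.0°): x'=0.0216, y'=0.0000
  A=0.1284, B=-0.3043, C=(l²−L²−A²−y'²−z²)/(2L)=-0.0973
  √(A²+B²)=0.3303;  θ2 = -1.1715+1.8698 ≈ 0.6983
arm 3 (φ=240.0°): x'=-0.0108, y'=-0.0187
  A=0.1608, B=-0.3043, C=(l²−L²−A²−y'²−z²)/(2L)=-0.1297
  γ=atan2(-0.3043,0.1608)=-1.0847;  ψ=arccos(-0.3768)=1.9571;  θ3=γ+ψ≈0.8724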